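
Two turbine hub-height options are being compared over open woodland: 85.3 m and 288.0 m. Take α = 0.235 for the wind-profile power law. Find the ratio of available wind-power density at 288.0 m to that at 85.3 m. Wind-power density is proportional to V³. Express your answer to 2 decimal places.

2.36

Speed ratio: V_B/V_A = (z_B/z_A)^α = (288.0/85.3)^0.235 = (3.3763)^0.235 = 1.33102
Power-density ratio: P_B/P_A = (V_B/V_A)³ = (1.33102)³ = 2.35805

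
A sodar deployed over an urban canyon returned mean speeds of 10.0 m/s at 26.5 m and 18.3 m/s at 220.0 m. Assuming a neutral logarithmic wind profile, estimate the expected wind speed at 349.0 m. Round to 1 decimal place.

Log law: V ∝ ln(z/z₀). From the pair, with r = V₁/V₂ = 0.54645,
ln z₀ = (ln z₁ − r·ln z₂)/(1 − r) = (3.2771 − 0.54645×5.3936)/0.45355 = 0.7272 → z₀ = 2.069 m
V₃ = V₁ · ln(z₃/z₀)/ln(z₁/z₀) = 10.0 × 5.1279/2.5500 = 20.1096 m/s

20.1 m/s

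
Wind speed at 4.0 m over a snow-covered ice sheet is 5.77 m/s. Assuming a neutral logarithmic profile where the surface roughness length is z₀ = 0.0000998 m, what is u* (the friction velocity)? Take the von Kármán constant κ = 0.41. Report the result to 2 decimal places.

Log law: V(z) = (u*/κ) · ln(z/z₀) ⇒ u* = κ · V / ln(z/z₀)
u* = 0.41 × 5.77 / ln(4.0/0.0000998) = 0.41 × 5.77 / 10.5986
   = 2.3657 / 10.5986 = 0.2232 m/s

u* ≈ 0.22 m/s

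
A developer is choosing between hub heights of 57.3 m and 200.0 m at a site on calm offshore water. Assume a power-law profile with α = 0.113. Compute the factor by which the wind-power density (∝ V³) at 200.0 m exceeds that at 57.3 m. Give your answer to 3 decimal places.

1.528

Speed ratio: V_B/V_A = (z_B/z_A)^α = (200.0/57.3)^0.113 = (3.4904)^0.113 = 1.15171
Power-density ratio: P_B/P_A = (V_B/V_A)³ = (1.15171)³ = 1.52769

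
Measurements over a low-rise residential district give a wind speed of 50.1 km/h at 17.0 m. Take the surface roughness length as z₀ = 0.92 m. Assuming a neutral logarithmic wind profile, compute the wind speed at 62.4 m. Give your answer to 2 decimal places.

Log law: V(z) ∝ ln(z/z₀), so V₂/V₁ = ln(z₂/z₀) / ln(z₁/z₀).
ln(62.4/0.92) = 4.2169, ln(17.0/0.92) = 2.9166
V₂ = 50.1 × 4.2169/2.9166 = 50.1 × 1.4458 = 72.4369 km/h

72.44 km/h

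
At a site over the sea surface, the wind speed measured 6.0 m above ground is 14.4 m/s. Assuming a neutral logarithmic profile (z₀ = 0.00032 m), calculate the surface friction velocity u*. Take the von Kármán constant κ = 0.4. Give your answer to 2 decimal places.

u* ≈ 0.59 m/s

Log law: V(z) = (u*/κ) · ln(z/z₀) ⇒ u* = κ · V / ln(z/z₀)
u* = 0.4 × 14.4 / ln(6.0/0.00032) = 0.4 × 14.4 / 9.8389
   = 5.7600 / 9.8389 = 0.5854 m/s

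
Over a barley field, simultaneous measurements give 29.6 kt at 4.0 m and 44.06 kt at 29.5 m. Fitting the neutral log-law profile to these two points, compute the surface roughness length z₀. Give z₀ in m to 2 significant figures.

z₀ ≈ 0.067 m

Log law: V(z) ∝ ln(z/z₀). With r = V₁/V₂ = 29.6/44.06 = 0.67181,
r · ln(z₂/z₀) = ln(z₁/z₀) ⇒ ln z₀ = (ln z₁ − r·ln z₂)/(1 − r)
ln z₀ = (1.38629 − 0.67181×3.38439) / 0.32819 = -2.7039
z₀ = exp(-2.7039) = 0.06695 m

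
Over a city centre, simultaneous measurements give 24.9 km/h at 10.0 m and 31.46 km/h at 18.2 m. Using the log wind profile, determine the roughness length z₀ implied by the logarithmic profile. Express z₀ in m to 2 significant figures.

z₀ ≈ 1.0 m

Log law: V(z) ∝ ln(z/z₀). With r = V₁/V₂ = 24.9/31.46 = 0.79148,
r · ln(z₂/z₀) = ln(z₁/z₀) ⇒ ln z₀ = (ln z₁ − r·ln z₂)/(1 − r)
ln z₀ = (2.30259 − 0.79148×2.90142) / 0.20852 = 0.0296
z₀ = exp(0.0296) = 1.030 m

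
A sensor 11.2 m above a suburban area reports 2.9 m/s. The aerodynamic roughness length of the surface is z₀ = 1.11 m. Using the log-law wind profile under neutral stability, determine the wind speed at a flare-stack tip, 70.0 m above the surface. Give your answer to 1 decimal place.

5.2 m/s

Log law: V(z) ∝ ln(z/z₀), so V₂/V₁ = ln(z₂/z₀) / ln(z₁/z₀).
ln(70.0/1.11) = 4.1441, ln(11.2/1.11) = 2.3116
V₂ = 2.9 × 4.1441/2.3116 = 2.9 × 1.7928 = 5.1991 m/s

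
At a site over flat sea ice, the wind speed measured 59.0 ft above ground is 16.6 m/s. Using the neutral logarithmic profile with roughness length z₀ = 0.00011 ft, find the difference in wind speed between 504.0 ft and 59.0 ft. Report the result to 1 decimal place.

Log law: V₂ = V₁ · ln(z₂/z₀)/ln(z₁/z₀) = 16.6 × 15.3376/13.1926 = 19.2991 m/s
ΔV = 19.2991 − 16.6 = 2.6991 m/s

2.7 m/s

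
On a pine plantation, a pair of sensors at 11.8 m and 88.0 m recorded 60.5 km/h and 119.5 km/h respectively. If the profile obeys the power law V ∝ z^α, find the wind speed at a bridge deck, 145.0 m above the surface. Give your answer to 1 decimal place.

First find α: α = ln(V₂/V₁)/ln(z₂/z₁) = ln(119.5/60.5)/ln(88.0/11.8) = 0.68067/2.00924 = 0.3388
Extrapolate from 88.0 m to 145.0 m: V₃ = 119.5 × (145.0/88.0)^0.3388 = 119.5 × 1.1843 = 141.5281 km/h

141.5 km/h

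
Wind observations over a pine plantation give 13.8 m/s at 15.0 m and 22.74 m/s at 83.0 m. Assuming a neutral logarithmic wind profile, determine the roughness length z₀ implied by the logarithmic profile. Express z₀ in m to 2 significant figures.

Log law: V(z) ∝ ln(z/z₀). With r = V₁/V₂ = 13.8/22.74 = 0.60686,
r · ln(z₂/z₀) = ln(z₁/z₀) ⇒ ln z₀ = (ln z₁ − r·ln z₂)/(1 − r)
ln z₀ = (2.70805 − 0.60686×4.41884) / 0.39314 = 0.0672
z₀ = exp(0.0672) = 1.070 m

z₀ ≈ 1.1 m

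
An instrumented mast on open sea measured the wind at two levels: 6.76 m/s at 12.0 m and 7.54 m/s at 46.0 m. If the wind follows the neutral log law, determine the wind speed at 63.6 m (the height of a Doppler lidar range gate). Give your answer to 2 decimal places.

Log law: V ∝ ln(z/z₀). From the pair, with r = V₁/V₂ = 0.89655,
ln z₀ = (ln z₁ − r·ln z₂)/(1 − r) = (2.4849 − 0.89655×3.8286)/0.10345 = -9.1608 → z₀ = 0.0001051 m
V₃ = V₁ · ln(z₃/z₀)/ln(z₁/z₀) = 6.76 × 13.3134/11.6457 = 7.7281 m/s

7.73 m/s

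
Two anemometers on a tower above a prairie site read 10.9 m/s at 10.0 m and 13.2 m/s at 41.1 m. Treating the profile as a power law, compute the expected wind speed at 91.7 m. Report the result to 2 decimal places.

First find α: α = ln(V₂/V₁)/ln(z₂/z₁) = ln(13.2/10.9)/ln(41.1/10.0) = 0.19145/1.41342 = 0.1355
Extrapolate from 41.1 m to 91.7 m: V₃ = 13.2 × (91.7/41.1)^0.1355 = 13.2 × 1.1148 = 14.7158 m/s

14.72 m/s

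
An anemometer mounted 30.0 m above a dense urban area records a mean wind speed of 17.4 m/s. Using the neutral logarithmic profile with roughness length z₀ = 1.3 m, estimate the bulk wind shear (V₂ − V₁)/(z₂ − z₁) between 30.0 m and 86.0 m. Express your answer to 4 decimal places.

0.1043 m/s/m

Log law: V₂ = V₁ · ln(z₂/z₀)/ln(z₁/z₀) = 17.4 × 4.1920/3.1388 = 23.2381 m/s
ΔV/Δz = (23.2381 − 17.4)/(86.0 − 30.0) = 5.8381/56.0000 = 0.10425 m/s/m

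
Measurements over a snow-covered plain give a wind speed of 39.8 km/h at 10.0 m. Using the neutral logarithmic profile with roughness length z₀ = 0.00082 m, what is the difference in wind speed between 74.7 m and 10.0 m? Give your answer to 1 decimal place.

Log law: V₂ = V₁ · ln(z₂/z₀)/ln(z₁/z₀) = 39.8 × 11.4197/9.4088 = 48.3063 km/h
ΔV = 48.3063 − 39.8 = 8.5063 km/h

8.5 km/h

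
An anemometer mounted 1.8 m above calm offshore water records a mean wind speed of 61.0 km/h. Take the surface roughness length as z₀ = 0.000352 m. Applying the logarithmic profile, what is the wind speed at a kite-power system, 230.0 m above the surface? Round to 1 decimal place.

95.6 km/h

Log law: V(z) ∝ ln(z/z₀), so V₂/V₁ = ln(z₂/z₀) / ln(z₁/z₀).
ln(230.0/0.000352) = 13.3900, ln(1.8/0.000352) = 8.5397
V₂ = 61.0 × 13.3900/8.5397 = 61.0 × 1.5680 = 95.6463 km/h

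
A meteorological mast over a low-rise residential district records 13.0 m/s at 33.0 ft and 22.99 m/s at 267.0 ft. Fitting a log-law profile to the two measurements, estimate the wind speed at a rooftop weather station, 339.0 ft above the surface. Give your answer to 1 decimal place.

Log law: V ∝ ln(z/z₀). From the pair, with r = V₁/V₂ = 0.56546,
ln z₀ = (ln z₁ − r·ln z₂)/(1 − r) = (3.4965 − 0.56546×5.5872)/0.43454 = 0.7758 → z₀ = 2.172 ft
V₃ = V₁ · ln(z₃/z₀)/ln(z₁/z₀) = 13.0 × 5.0502/2.7207 = 24.1308 m/s

24.1 m/s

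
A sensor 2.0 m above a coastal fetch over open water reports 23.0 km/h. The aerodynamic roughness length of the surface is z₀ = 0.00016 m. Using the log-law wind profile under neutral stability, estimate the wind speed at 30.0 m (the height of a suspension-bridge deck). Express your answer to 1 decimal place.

Log law: V(z) ∝ ln(z/z₀), so V₂/V₁ = ln(z₂/z₀) / ln(z₁/z₀).
ln(30.0/0.00016) = 12.1415, ln(2.0/0.00016) = 9.4335
V₂ = 23.0 × 12.1415/9.4335 = 23.0 × 1.2871 = 29.6026 km/h

29.6 km/h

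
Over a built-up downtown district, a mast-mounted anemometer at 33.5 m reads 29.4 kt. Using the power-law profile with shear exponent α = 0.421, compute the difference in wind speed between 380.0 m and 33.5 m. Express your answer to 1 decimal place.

Power law: V₂ = V₁ · (z₂/z₁)^α = 29.4 × (11.3433)^0.421 = 81.7320 kt
ΔV = 81.7320 − 29.4 = 52.3320 kt

52.3 kt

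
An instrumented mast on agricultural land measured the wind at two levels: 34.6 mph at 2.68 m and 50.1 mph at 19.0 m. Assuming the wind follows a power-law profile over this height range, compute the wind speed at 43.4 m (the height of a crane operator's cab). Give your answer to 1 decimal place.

First find α: α = ln(V₂/V₁)/ln(z₂/z₁) = ln(50.1/34.6)/ln(19.0/2.68) = 0.37017/1.95862 = 0.1890
Extrapolate from 19.0 m to 43.4 m: V₃ = 50.1 × (43.4/19.0)^0.1890 = 50.1 × 1.1690 = 58.5648 mph

58.6 mph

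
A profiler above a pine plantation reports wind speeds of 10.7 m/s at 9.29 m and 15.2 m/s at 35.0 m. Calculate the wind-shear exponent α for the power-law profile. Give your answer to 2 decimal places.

Power law: V₂/V₁ = (z₂/z₁)^α ⇒ α = ln(V₂/V₁) / ln(z₂/z₁)
α = ln(15.2/10.7) / ln(35.0/9.29) = ln(1.4206) / ln(3.7675)
  = 0.35105 / 1.32641 = 0.26466

α ≈ 0.26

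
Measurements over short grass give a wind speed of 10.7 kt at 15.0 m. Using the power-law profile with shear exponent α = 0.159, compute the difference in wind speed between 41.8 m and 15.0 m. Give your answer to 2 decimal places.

Power law: V₂ = V₁ · (z₂/z₁)^α = 10.7 × (2.7867)^0.159 = 12.5937 kt
ΔV = 12.5937 − 10.7 = 1.8937 kt

1.89 kt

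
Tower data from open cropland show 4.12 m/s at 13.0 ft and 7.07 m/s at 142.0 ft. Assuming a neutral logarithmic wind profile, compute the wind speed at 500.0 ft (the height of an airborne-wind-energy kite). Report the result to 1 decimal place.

Log law: V ∝ ln(z/z₀). From the pair, with r = V₁/V₂ = 0.58274,
ln z₀ = (ln z₁ − r·ln z₂)/(1 − r) = (2.5649 − 0.58274×4.9558)/0.41726 = -0.7742 → z₀ = 0.4611 ft
V₃ = V₁ · ln(z₃/z₀)/ln(z₁/z₀) = 4.12 × 6.9888/3.3391 = 8.6232 m/s

8.6 m/s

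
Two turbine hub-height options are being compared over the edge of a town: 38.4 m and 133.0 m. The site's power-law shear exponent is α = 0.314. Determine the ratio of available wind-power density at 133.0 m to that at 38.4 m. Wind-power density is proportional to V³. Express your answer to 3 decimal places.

Speed ratio: V_B/V_A = (z_B/z_A)^α = (133.0/38.4)^0.314 = (3.4635)^0.314 = 1.47710
Power-density ratio: P_B/P_A = (V_B/V_A)³ = (1.47710)³ = 3.22276

3.223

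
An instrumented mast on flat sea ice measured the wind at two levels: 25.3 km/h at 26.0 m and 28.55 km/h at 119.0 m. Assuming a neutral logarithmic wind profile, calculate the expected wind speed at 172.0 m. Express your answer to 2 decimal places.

Log law: V ∝ ln(z/z₀). From the pair, with r = V₁/V₂ = 0.88616,
ln z₀ = (ln z₁ − r·ln z₂)/(1 − r) = (3.2581 − 0.88616×4.7791)/0.11384 = -8.5825 → z₀ = 0.0001874 m
V₃ = V₁ · ln(z₃/z₀)/ln(z₁/z₀) = 25.3 × 13.7300/11.8406 = 29.3371 km/h

29.34 km/h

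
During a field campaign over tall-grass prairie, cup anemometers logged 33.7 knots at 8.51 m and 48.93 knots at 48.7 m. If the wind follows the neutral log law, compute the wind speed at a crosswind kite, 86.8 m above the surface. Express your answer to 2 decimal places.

53.98 knots

Log law: V ∝ ln(z/z₀). From the pair, with r = V₁/V₂ = 0.68874,
ln z₀ = (ln z₁ − r·ln z₂)/(1 − r) = (2.1412 − 0.68874×3.8857)/0.31126 = -1.7187 → z₀ = 0.1793 m
V₃ = V₁ · ln(z₃/z₀)/ln(z₁/z₀) = 33.7 × 6.1823/3.8600 = 53.9757 knots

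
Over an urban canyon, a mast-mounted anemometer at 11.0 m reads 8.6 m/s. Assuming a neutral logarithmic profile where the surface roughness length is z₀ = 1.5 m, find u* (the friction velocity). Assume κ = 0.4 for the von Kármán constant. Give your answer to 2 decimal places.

Log law: V(z) = (u*/κ) · ln(z/z₀) ⇒ u* = κ · V / ln(z/z₀)
u* = 0.4 × 8.6 / ln(11.0/1.5) = 0.4 × 8.6 / 1.9924
   = 3.4400 / 1.9924 = 1.7265 m/s

u* ≈ 1.73 m/s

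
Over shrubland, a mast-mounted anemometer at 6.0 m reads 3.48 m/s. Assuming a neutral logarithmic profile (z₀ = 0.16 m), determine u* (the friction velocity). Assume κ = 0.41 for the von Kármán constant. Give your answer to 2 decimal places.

u* ≈ 0.39 m/s

Log law: V(z) = (u*/κ) · ln(z/z₀) ⇒ u* = κ · V / ln(z/z₀)
u* = 0.41 × 3.48 / ln(6.0/0.16) = 0.41 × 3.48 / 3.6243
   = 1.4268 / 3.6243 = 0.3937 m/s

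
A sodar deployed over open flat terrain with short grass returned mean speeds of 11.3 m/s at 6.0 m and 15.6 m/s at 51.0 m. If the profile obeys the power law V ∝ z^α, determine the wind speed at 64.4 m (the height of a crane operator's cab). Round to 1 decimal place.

First find α: α = ln(V₂/V₁)/ln(z₂/z₁) = ln(15.6/11.3)/ln(51.0/6.0) = 0.32247/2.14007 = 0.1507
Extrapolate from 51.0 m to 64.4 m: V₃ = 15.6 × (64.4/51.0)^0.1507 = 15.6 × 1.0358 = 16.1581 m/s

16.2 m/s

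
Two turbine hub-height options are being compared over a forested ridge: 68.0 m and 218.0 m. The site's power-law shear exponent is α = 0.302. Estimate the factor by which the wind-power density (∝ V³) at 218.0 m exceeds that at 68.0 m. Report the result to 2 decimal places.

2.87

Speed ratio: V_B/V_A = (z_B/z_A)^α = (218.0/68.0)^0.302 = (3.2059)^0.302 = 1.42166
Power-density ratio: P_B/P_A = (V_B/V_A)³ = (1.42166)³ = 2.87335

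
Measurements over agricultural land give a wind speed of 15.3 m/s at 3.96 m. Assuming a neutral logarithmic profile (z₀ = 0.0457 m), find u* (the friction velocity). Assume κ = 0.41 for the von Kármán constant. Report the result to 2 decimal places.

u* ≈ 1.41 m/s

Log law: V(z) = (u*/κ) · ln(z/z₀) ⇒ u* = κ · V / ln(z/z₀)
u* = 0.41 × 15.3 / ln(3.96/0.0457) = 0.41 × 15.3 / 4.4619
   = 6.2730 / 4.4619 = 1.4059 m/s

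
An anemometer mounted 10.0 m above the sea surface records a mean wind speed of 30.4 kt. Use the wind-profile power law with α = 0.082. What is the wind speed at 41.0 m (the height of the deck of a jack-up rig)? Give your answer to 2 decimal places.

34.13 kt

Power-law profile: V₂ = V₁ · (z₂/z₁)^α
V₂ = 30.4 × (41.0/10.0)^0.082 = 30.4 × (4.1000)^0.082
    = 30.4 × 1.1227 = 34.1289 kt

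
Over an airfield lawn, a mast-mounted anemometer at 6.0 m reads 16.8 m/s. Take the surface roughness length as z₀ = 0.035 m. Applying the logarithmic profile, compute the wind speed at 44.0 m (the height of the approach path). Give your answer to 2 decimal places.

Log law: V(z) ∝ ln(z/z₀), so V₂/V₁ = ln(z₂/z₀) / ln(z₁/z₀).
ln(44.0/0.035) = 7.1366, ln(6.0/0.035) = 5.1442
V₂ = 16.8 × 7.1366/5.1442 = 16.8 × 1.3873 = 23.3069 m/s

23.31 m/s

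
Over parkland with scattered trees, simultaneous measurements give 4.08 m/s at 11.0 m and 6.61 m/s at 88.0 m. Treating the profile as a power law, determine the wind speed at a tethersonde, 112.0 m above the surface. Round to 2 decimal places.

First find α: α = ln(V₂/V₁)/ln(z₂/z₁) = ln(6.61/4.08)/ln(88.0/11.0) = 0.48249/2.07944 = 0.2320
Extrapolate from 88.0 m to 112.0 m: V₃ = 6.61 × (112.0/88.0)^0.2320 = 6.61 × 1.0576 = 6.9904 m/s

6.99 m/s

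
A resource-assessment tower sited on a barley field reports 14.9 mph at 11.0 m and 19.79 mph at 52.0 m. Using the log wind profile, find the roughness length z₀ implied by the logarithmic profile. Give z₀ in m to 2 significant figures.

z₀ ≈ 0.097 m

Log law: V(z) ∝ ln(z/z₀). With r = V₁/V₂ = 14.9/19.79 = 0.75291,
r · ln(z₂/z₀) = ln(z₁/z₀) ⇒ ln z₀ = (ln z₁ − r·ln z₂)/(1 − r)
ln z₀ = (2.39790 − 0.75291×3.95124) / 0.24709 = -2.3352
z₀ = exp(-2.3352) = 0.09679 m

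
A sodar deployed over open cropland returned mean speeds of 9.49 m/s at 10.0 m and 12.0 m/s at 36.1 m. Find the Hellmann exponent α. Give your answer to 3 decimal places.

Power law: V₂/V₁ = (z₂/z₁)^α ⇒ α = ln(V₂/V₁) / ln(z₂/z₁)
α = ln(12.0/9.49) / ln(36.1/10.0) = ln(1.2645) / ln(3.6100)
  = 0.23467 / 1.28371 = 0.18280

α ≈ 0.183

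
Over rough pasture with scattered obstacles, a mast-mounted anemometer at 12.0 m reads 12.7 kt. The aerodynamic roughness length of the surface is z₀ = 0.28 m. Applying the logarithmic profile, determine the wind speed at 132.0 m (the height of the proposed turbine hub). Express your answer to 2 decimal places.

Log law: V(z) ∝ ln(z/z₀), so V₂/V₁ = ln(z₂/z₀) / ln(z₁/z₀).
ln(132.0/0.28) = 6.1558, ln(12.0/0.28) = 3.7579
V₂ = 12.7 × 6.1558/3.7579 = 12.7 × 1.6381 = 20.8039 kt

20.80 kt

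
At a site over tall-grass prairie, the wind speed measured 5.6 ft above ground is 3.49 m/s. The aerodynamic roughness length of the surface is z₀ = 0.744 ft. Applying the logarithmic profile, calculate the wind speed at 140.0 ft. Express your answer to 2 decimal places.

Log law: V(z) ∝ ln(z/z₀), so V₂/V₁ = ln(z₂/z₀) / ln(z₁/z₀).
ln(140.0/0.744) = 5.2374, ln(5.6/0.744) = 2.0185
V₂ = 3.49 × 5.2374/2.0185 = 3.49 × 2.5947 = 9.0555 m/s

9.06 m/s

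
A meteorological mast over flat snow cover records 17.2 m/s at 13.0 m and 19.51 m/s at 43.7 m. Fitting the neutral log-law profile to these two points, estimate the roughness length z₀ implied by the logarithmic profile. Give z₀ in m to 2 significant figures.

Log law: V(z) ∝ ln(z/z₀). With r = V₁/V₂ = 17.2/19.51 = 0.88160,
r · ln(z₂/z₀) = ln(z₁/z₀) ⇒ ln z₀ = (ln z₁ − r·ln z₂)/(1 − r)
ln z₀ = (2.56495 − 0.88160×3.77735) / 0.11840 = -6.4624
z₀ = exp(-6.4624) = 0.001561 m

z₀ ≈ 0.0016 m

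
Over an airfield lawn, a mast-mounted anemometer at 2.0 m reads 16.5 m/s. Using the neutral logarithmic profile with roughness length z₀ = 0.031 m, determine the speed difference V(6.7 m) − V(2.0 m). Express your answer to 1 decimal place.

Log law: V₂ = V₁ · ln(z₂/z₀)/ln(z₁/z₀) = 16.5 × 5.3759/4.1669 = 21.2872 m/s
ΔV = 21.2872 − 16.5 = 4.7872 m/s

4.8 m/s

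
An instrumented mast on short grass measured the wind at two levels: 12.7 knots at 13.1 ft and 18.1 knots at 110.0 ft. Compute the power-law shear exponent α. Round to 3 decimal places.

Power law: V₂/V₁ = (z₂/z₁)^α ⇒ α = ln(V₂/V₁) / ln(z₂/z₁)
α = ln(18.1/12.7) / ln(110.0/13.1) = ln(1.4252) / ln(8.3969)
  = 0.35431 / 2.12787 = 0.16651

α ≈ 0.167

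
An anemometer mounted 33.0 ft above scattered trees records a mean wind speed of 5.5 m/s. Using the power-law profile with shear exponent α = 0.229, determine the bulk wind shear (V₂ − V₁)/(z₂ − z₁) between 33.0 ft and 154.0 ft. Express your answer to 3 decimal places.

0.019 m/s/ft

Power law: V₂ = V₁ · (z₂/z₁)^α = 5.5 × (4.6667)^0.229 = 7.8265 m/s
ΔV/Δz = (7.8265 − 5.5)/(154.0 − 33.0) = 2.3265/121.0000 = 0.01923 m/s/ft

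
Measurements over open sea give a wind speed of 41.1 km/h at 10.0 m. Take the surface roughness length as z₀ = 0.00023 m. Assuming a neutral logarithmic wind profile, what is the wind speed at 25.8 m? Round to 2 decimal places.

Log law: V(z) ∝ ln(z/z₀), so V₂/V₁ = ln(z₂/z₀) / ln(z₁/z₀).
ln(25.8/0.00023) = 11.6278, ln(10.0/0.00023) = 10.6800
V₂ = 41.1 × 11.6278/10.6800 = 41.1 × 1.0887 = 44.7474 km/h

44.75 km/h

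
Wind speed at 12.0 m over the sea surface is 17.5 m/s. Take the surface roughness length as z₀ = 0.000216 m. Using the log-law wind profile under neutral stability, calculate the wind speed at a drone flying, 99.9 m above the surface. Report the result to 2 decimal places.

Log law: V(z) ∝ ln(z/z₀), so V₂/V₁ = ln(z₂/z₀) / ln(z₁/z₀).
ln(99.9/0.000216) = 13.0444, ln(12.0/0.000216) = 10.9251
V₂ = 17.5 × 13.0444/10.9251 = 17.5 × 1.1940 = 20.8947 m/s

20.89 m/s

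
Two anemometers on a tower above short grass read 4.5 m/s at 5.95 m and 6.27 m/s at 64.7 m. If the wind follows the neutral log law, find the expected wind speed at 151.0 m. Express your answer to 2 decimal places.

Log law: V ∝ ln(z/z₀). From the pair, with r = V₁/V₂ = 0.71770,
ln z₀ = (ln z₁ − r·ln z₂)/(1 − r) = (1.7834 − 0.71770×4.1698)/0.28230 = -4.2837 → z₀ = 0.01379 m
V₃ = V₁ · ln(z₃/z₀)/ln(z₁/z₀) = 4.5 × 9.3009/6.0670 = 6.8986 m/s

6.90 m/s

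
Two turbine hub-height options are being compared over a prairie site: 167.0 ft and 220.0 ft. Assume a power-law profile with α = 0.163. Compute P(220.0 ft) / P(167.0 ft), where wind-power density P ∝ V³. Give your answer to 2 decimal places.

1.14

Speed ratio: V_B/V_A = (z_B/z_A)^α = (220.0/167.0)^0.163 = (1.3174)^0.163 = 1.04595
Power-density ratio: P_B/P_A = (V_B/V_A)³ = (1.04595)³ = 1.14429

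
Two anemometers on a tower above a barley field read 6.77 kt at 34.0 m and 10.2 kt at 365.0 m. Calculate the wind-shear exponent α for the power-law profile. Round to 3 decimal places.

α ≈ 0.173

Power law: V₂/V₁ = (z₂/z₁)^α ⇒ α = ln(V₂/V₁) / ln(z₂/z₁)
α = ln(10.2/6.77) / ln(365.0/34.0) = ln(1.5066) / ln(10.7353)
  = 0.40989 / 2.37354 = 0.17269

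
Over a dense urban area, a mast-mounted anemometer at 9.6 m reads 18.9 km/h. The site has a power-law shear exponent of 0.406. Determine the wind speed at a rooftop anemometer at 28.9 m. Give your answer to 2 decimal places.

Power-law profile: V₂ = V₁ · (z₂/z₁)^α
V₂ = 18.9 × (28.9/9.6)^0.406 = 18.9 × (3.0104)^0.406
    = 18.9 × 1.5643 = 29.5654 km/h

29.57 km/h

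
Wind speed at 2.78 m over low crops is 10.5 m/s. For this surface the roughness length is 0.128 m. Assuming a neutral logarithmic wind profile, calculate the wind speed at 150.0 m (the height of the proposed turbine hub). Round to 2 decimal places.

Log law: V(z) ∝ ln(z/z₀), so V₂/V₁ = ln(z₂/z₀) / ln(z₁/z₀).
ln(150.0/0.128) = 7.0664, ln(2.78/0.128) = 3.0782
V₂ = 10.5 × 7.0664/3.0782 = 10.5 × 2.2956 = 24.1041 m/s

24.10 m/s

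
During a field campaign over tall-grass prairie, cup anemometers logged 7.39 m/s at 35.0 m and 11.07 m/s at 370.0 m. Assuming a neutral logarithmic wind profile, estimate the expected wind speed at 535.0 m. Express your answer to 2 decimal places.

11.65 m/s

Log law: V ∝ ln(z/z₀). From the pair, with r = V₁/V₂ = 0.66757,
ln z₀ = (ln z₁ − r·ln z₂)/(1 − r) = (3.5553 − 0.66757×5.9135)/0.33243 = -1.1802 → z₀ = 0.3072 m
V₃ = V₁ · ln(z₃/z₀)/ln(z₁/z₀) = 7.39 × 7.4625/4.7355 = 11.6455 m/s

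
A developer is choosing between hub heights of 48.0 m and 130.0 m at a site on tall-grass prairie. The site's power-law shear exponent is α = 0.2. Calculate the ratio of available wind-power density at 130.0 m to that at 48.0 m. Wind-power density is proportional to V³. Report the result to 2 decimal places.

Speed ratio: V_B/V_A = (z_B/z_A)^α = (130.0/48.0)^0.2 = (2.7083)^0.2 = 1.22051
Power-density ratio: P_B/P_A = (V_B/V_A)³ = (1.22051)³ = 1.81811

1.82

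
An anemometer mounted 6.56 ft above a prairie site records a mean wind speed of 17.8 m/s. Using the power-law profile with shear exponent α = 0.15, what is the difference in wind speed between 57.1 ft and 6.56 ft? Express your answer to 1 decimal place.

6.8 m/s

Power law: V₂ = V₁ · (z₂/z₁)^α = 17.8 × (8.7043)^0.15 = 24.6252 m/s
ΔV = 24.6252 − 17.8 = 6.8252 m/s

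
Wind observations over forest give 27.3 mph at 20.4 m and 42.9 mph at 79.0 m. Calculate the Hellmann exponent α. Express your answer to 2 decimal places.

α ≈ 0.33

Power law: V₂/V₁ = (z₂/z₁)^α ⇒ α = ln(V₂/V₁) / ln(z₂/z₁)
α = ln(42.9/27.3) / ln(79.0/20.4) = ln(1.5714) / ln(3.8725)
  = 0.45199 / 1.35391 = 0.33384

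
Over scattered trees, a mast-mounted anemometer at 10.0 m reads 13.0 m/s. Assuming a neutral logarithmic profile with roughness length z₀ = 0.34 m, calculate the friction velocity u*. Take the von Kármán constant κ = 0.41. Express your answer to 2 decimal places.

Log law: V(z) = (u*/κ) · ln(z/z₀) ⇒ u* = κ · V / ln(z/z₀)
u* = 0.41 × 13.0 / ln(10.0/0.34) = 0.41 × 13.0 / 3.3814
   = 5.3300 / 3.3814 = 1.5763 m/s

u* ≈ 1.58 m/s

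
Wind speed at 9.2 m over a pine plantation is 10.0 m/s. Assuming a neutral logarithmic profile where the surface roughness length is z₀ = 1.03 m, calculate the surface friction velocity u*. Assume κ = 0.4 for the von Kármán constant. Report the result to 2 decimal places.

u* ≈ 1.83 m/s

Log law: V(z) = (u*/κ) · ln(z/z₀) ⇒ u* = κ · V / ln(z/z₀)
u* = 0.4 × 10.0 / ln(9.2/1.03) = 0.4 × 10.0 / 2.1896
   = 4.0000 / 2.1896 = 1.8268 m/s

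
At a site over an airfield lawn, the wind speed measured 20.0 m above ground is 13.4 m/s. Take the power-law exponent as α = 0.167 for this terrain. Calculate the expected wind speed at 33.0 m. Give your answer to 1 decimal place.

Power-law profile: V₂ = V₁ · (z₂/z₁)^α
V₂ = 13.4 × (33.0/20.0)^0.167 = 13.4 × (1.6500)^0.167
    = 13.4 × 1.0872 = 14.5688 m/s

14.6 m/s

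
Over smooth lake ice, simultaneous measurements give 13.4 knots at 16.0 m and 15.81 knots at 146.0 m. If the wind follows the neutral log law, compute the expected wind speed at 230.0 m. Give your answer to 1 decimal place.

16.3 knots

Log law: V ∝ ln(z/z₀). From the pair, with r = V₁/V₂ = 0.84756,
ln z₀ = (ln z₁ − r·ln z₂)/(1 − r) = (2.7726 − 0.84756×4.9836)/0.15244 = -9.5210 → z₀ = 0.00007329 m
V₃ = V₁ · ln(z₃/z₀)/ln(z₁/z₀) = 13.4 × 14.9591/12.2936 = 16.3054 knots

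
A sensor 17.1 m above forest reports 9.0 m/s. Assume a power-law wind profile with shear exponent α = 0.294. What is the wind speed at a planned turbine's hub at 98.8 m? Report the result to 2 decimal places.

Power-law profile: V₂ = V₁ · (z₂/z₁)^α
V₂ = 9.0 × (98.8/17.1)^0.294 = 9.0 × (5.7778)^0.294
    = 9.0 × 1.6748 = 15.0730 m/s

15.07 m/s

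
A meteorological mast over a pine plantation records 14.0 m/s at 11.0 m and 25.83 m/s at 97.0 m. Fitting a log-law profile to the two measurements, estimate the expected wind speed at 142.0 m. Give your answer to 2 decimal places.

27.90 m/s

Log law: V ∝ ln(z/z₀). From the pair, with r = V₁/V₂ = 0.54201,
ln z₀ = (ln z₁ − r·ln z₂)/(1 − r) = (2.3979 − 0.54201×4.5747)/0.45799 = -0.1782 → z₀ = 0.8368 m
V₃ = V₁ · ln(z₃/z₀)/ln(z₁/z₀) = 14.0 × 5.1340/2.5761 = 27.9012 m/s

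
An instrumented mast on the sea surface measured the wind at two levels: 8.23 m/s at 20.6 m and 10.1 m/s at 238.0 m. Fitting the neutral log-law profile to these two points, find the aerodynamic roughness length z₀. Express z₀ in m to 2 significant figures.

Log law: V(z) ∝ ln(z/z₀). With r = V₁/V₂ = 8.23/10.1 = 0.81485,
r · ln(z₂/z₀) = ln(z₁/z₀) ⇒ ln z₀ = (ln z₁ − r·ln z₂)/(1 − r)
ln z₀ = (3.02529 − 0.81485×5.47227) / 0.18515 = -7.7440
z₀ = exp(-7.7440) = 0.0004333 m

z₀ ≈ 0.00043 m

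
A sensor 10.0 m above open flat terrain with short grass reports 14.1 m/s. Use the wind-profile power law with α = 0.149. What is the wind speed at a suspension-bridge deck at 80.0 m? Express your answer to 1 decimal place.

19.2 m/s

Power-law profile: V₂ = V₁ · (z₂/z₁)^α
V₂ = 14.1 × (80.0/10.0)^0.149 = 14.1 × (8.0000)^0.149
    = 14.1 × 1.3632 = 19.2212 m/s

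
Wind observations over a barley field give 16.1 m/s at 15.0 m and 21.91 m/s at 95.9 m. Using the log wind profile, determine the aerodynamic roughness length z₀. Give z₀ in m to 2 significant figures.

Log law: V(z) ∝ ln(z/z₀). With r = V₁/V₂ = 16.1/21.91 = 0.73482,
r · ln(z₂/z₀) = ln(z₁/z₀) ⇒ ln z₀ = (ln z₁ − r·ln z₂)/(1 − r)
ln z₀ = (2.70805 − 0.73482×4.56331) / 0.26518 = -2.4330
z₀ = exp(-2.4330) = 0.08777 m

z₀ ≈ 0.088 m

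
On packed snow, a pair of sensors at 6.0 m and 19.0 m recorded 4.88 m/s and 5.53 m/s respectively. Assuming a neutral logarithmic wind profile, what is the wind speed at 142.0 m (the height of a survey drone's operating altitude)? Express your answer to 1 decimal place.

Log law: V ∝ ln(z/z₀). From the pair, with r = V₁/V₂ = 0.88246,
ln z₀ = (ln z₁ − r·ln z₂)/(1 − r) = (1.7918 − 0.88246×2.9444)/0.11754 = -6.8622 → z₀ = 0.001047 m
V₃ = V₁ · ln(z₃/z₀)/ln(z₁/z₀) = 4.88 × 11.8180/8.6540 = 6.6642 m/s

6.7 m/s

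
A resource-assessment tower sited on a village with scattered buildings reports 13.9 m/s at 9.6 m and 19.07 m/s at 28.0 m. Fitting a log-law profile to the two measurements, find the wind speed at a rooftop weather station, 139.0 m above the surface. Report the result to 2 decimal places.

Log law: V ∝ ln(z/z₀). From the pair, with r = V₁/V₂ = 0.72889,
ln z₀ = (ln z₁ − r·ln z₂)/(1 − r) = (2.2618 − 0.72889×3.3322)/0.27111 = -0.6162 → z₀ = 0.5400 m
V₃ = V₁ · ln(z₃/z₀)/ln(z₁/z₀) = 13.9 × 5.5507/2.8780 = 26.8086 m/s

26.81 m/s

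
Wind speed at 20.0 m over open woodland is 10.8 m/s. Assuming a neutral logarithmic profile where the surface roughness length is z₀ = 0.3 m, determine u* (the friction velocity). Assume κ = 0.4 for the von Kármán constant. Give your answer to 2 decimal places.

Log law: V(z) = (u*/κ) · ln(z/z₀) ⇒ u* = κ · V / ln(z/z₀)
u* = 0.4 × 10.8 / ln(20.0/0.3) = 0.4 × 10.8 / 4.1997
   = 4.3200 / 4.1997 = 1.0286 m/s

u* ≈ 1.03 m/s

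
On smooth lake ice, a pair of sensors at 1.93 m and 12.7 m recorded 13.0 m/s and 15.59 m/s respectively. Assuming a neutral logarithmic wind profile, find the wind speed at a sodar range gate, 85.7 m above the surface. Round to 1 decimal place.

18.2 m/s

Log law: V ∝ ln(z/z₀). From the pair, with r = V₁/V₂ = 0.83387,
ln z₀ = (ln z₁ − r·ln z₂)/(1 − r) = (0.6575 − 0.83387×2.5416)/0.16613 = -8.7993 → z₀ = 0.0001508 m
V₃ = V₁ · ln(z₃/z₀)/ln(z₁/z₀) = 13.0 × 13.2501/9.4568 = 18.2146 m/s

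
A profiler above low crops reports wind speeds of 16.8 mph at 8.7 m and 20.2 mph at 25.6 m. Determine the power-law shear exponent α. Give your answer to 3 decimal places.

α ≈ 0.171

Power law: V₂/V₁ = (z₂/z₁)^α ⇒ α = ln(V₂/V₁) / ln(z₂/z₁)
α = ln(20.2/16.8) / ln(25.6/8.7) = ln(1.2024) / ln(2.9425)
  = 0.18430 / 1.07927 = 0.17077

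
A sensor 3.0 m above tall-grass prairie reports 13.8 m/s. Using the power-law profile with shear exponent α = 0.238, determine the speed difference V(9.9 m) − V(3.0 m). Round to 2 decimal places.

4.54 m/s

Power law: V₂ = V₁ · (z₂/z₁)^α = 13.8 × (3.3000)^0.238 = 18.3352 m/s
ΔV = 18.3352 − 13.8 = 4.5352 m/s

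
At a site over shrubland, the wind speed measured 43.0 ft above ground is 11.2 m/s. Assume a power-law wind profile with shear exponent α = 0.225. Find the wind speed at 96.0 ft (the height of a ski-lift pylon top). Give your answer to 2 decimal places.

Power-law profile: V₂ = V₁ · (z₂/z₁)^α
V₂ = 11.2 × (96.0/43.0)^0.225 = 11.2 × (2.2326)^0.225
    = 11.2 × 1.1981 = 13.4183 m/s

13.42 m/s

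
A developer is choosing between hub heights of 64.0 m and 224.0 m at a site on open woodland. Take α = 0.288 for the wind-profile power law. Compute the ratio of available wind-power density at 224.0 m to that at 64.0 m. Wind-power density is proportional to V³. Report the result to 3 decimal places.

Speed ratio: V_B/V_A = (z_B/z_A)^α = (224.0/64.0)^0.288 = (3.5000)^0.288 = 1.43447
Power-density ratio: P_B/P_A = (V_B/V_A)³ = (1.43447)³ = 2.95172

2.952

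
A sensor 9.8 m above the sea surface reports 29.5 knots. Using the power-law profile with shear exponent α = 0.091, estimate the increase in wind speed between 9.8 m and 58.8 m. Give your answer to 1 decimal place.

5.2 knots

Power law: V₂ = V₁ · (z₂/z₁)^α = 29.5 × (6.0000)^0.091 = 34.7243 knots
ΔV = 34.7243 − 29.5 = 5.2243 knots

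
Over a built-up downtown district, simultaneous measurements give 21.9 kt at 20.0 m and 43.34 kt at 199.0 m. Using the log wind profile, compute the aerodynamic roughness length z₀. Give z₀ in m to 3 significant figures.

Log law: V(z) ∝ ln(z/z₀). With r = V₁/V₂ = 21.9/43.34 = 0.50531,
r · ln(z₂/z₀) = ln(z₁/z₀) ⇒ ln z₀ = (ln z₁ − r·ln z₂)/(1 − r)
ln z₀ = (2.99573 − 0.50531×5.29330) / 0.49469 = 0.6489
z₀ = exp(0.6489) = 1.913 m

z₀ ≈ 1.91 m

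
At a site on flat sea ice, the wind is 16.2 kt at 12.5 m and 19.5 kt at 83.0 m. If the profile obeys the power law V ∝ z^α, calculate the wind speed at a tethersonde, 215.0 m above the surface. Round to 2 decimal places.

21.41 kt

First find α: α = ln(V₂/V₁)/ln(z₂/z₁) = ln(19.5/16.2)/ln(83.0/12.5) = 0.18540/1.89311 = 0.0979
Extrapolate from 83.0 m to 215.0 m: V₃ = 19.5 × (215.0/83.0)^0.0979 = 19.5 × 1.0977 = 21.4051 kt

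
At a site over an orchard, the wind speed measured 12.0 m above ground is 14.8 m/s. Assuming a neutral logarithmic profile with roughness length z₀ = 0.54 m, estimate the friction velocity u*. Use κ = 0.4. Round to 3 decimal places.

Log law: V(z) = (u*/κ) · ln(z/z₀) ⇒ u* = κ · V / ln(z/z₀)
u* = 0.4 × 14.8 / ln(12.0/0.54) = 0.4 × 14.8 / 3.1011
   = 5.9200 / 3.1011 = 1.9090 m/s

u* ≈ 1.909 m/s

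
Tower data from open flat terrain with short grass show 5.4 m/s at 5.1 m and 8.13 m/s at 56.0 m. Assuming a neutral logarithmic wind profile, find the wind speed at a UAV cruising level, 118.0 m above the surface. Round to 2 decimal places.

Log law: V ∝ ln(z/z₀). From the pair, with r = V₁/V₂ = 0.66421,
ln z₀ = (ln z₁ − r·ln z₂)/(1 − r) = (1.6292 − 0.66421×4.0254)/0.33579 = -3.1103 → z₀ = 0.04459 m
V₃ = V₁ · ln(z₃/z₀)/ln(z₁/z₀) = 5.4 × 7.8810/4.7396 = 8.9792 m/s

8.98 m/s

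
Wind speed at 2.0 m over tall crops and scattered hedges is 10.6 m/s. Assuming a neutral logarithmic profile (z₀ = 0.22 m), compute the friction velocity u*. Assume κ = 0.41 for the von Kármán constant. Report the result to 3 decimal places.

u* ≈ 1.969 m/s

Log law: V(z) = (u*/κ) · ln(z/z₀) ⇒ u* = κ · V / ln(z/z₀)
u* = 0.41 × 10.6 / ln(2.0/0.22) = 0.41 × 10.6 / 2.2073
   = 4.3460 / 2.2073 = 1.9689 m/s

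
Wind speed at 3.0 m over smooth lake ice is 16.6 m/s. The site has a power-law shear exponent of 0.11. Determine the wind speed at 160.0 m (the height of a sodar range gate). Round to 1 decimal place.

Power-law profile: V₂ = V₁ · (z₂/z₁)^α
V₂ = 16.6 × (160.0/3.0)^0.11 = 16.6 × (53.3333)^0.11
    = 16.6 × 1.5487 = 25.7086 m/s

25.7 m/s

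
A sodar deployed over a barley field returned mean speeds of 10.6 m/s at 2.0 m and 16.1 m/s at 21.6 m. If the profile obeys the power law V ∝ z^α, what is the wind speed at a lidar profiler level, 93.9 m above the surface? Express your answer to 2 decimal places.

20.84 m/s

First find α: α = ln(V₂/V₁)/ln(z₂/z₁) = ln(16.1/10.6)/ln(21.6/2.0) = 0.41797/2.37955 = 0.1756
Extrapolate from 21.6 m to 93.9 m: V₃ = 16.1 × (93.9/21.6)^0.1756 = 16.1 × 1.2945 = 20.8414 m/s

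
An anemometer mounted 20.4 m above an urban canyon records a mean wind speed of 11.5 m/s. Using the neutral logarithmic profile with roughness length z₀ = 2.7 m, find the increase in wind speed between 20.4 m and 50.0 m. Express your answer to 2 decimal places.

5.10 m/s

Log law: V₂ = V₁ · ln(z₂/z₀)/ln(z₁/z₀) = 11.5 × 2.9188/2.0223 = 16.5980 m/s
ΔV = 16.5980 − 11.5 = 5.0980 m/s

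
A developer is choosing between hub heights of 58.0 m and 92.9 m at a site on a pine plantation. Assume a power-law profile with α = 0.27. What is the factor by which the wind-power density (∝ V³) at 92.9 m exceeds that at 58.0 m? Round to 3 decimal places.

Speed ratio: V_B/V_A = (z_B/z_A)^α = (92.9/58.0)^0.27 = (1.6017)^0.27 = 1.13563
Power-density ratio: P_B/P_A = (V_B/V_A)³ = (1.13563)³ = 1.46459

1.465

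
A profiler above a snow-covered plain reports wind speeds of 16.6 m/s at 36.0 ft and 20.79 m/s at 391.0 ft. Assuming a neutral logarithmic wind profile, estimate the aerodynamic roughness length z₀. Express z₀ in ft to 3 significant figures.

Log law: V(z) ∝ ln(z/z₀). With r = V₁/V₂ = 16.6/20.79 = 0.79846,
r · ln(z₂/z₀) = ln(z₁/z₀) ⇒ ln z₀ = (ln z₁ − r·ln z₂)/(1 − r)
ln z₀ = (3.58352 − 0.79846×5.96871) / 0.20154 = -5.8662
z₀ = exp(-5.8662) = 0.002834 ft

z₀ ≈ 0.00283 ft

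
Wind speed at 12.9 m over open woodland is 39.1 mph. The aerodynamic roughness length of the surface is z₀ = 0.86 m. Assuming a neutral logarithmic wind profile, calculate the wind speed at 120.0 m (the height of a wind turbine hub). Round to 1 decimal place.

71.3 mph

Log law: V(z) ∝ ln(z/z₀), so V₂/V₁ = ln(z₂/z₀) / ln(z₁/z₀).
ln(120.0/0.86) = 4.9383, ln(12.9/0.86) = 2.7081
V₂ = 39.1 × 4.9383/2.7081 = 39.1 × 1.8236 = 71.3015 mph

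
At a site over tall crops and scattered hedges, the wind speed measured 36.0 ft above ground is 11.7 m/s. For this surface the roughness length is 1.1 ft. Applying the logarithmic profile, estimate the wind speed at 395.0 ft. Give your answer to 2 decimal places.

Log law: V(z) ∝ ln(z/z₀), so V₂/V₁ = ln(z₂/z₀) / ln(z₁/z₀).
ln(395.0/1.1) = 5.8836, ln(36.0/1.1) = 3.4882
V₂ = 11.7 × 5.8836/3.4882 = 11.7 × 1.6867 = 19.7344 m/s

19.73 m/s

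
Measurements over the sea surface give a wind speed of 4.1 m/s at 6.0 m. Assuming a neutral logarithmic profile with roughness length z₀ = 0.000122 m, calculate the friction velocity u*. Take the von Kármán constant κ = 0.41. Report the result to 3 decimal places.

u* ≈ 0.156 m/s

Log law: V(z) = (u*/κ) · ln(z/z₀) ⇒ u* = κ · V / ln(z/z₀)
u* = 0.41 × 4.1 / ln(6.0/0.000122) = 0.41 × 4.1 / 10.8032
   = 1.6810 / 10.8032 = 0.1556 m/s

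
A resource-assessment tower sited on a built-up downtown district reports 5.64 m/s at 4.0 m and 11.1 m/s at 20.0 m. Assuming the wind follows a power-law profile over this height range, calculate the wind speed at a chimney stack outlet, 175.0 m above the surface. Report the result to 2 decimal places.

27.64 m/s

First find α: α = ln(V₂/V₁)/ln(z₂/z₁) = ln(11.1/5.64)/ln(20.0/4.0) = 0.67706/1.60944 = 0.4207
Extrapolate from 20.0 m to 175.0 m: V₃ = 11.1 × (175.0/20.0)^0.4207 = 11.1 × 2.4905 = 27.6445 m/s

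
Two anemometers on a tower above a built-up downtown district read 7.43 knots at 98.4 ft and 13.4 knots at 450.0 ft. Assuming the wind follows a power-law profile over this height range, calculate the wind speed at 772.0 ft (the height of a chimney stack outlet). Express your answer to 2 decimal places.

16.52 knots

First find α: α = ln(V₂/V₁)/ln(z₂/z₁) = ln(13.4/7.43)/ln(450.0/98.4) = 0.58973/1.52021 = 0.3879
Extrapolate from 450.0 ft to 772.0 ft: V₃ = 13.4 × (772.0/450.0)^0.3879 = 13.4 × 1.2329 = 16.5210 knots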